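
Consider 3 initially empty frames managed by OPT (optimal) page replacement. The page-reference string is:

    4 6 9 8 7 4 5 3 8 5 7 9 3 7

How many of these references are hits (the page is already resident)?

5

4 -> fault, frames (4)
6 -> fault, frames (4 6)
9 -> fault, frames (4 6 9)
8 -> fault, evict 6, frames (4 9 8)
7 -> fault, evict 9, frames (4 8 7)
4 -> hit
5 -> fault, evict 4, frames (8 7 5)
3 -> fault, evict 7, frames (8 5 3)
8 -> hit
5 -> hit
7 -> fault, evict 5, frames (8 3 7)
9 -> fault, evict 8, frames (3 7 9)
3 -> hit
7 -> hit
Hits: 5.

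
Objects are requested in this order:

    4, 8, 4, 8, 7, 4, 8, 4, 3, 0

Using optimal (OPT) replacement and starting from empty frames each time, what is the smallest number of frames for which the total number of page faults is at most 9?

f=1: 10 faults
f=2: 6 faults
f=3: 5 faults
f=4: 5 faults
f=5: 5 faults
Smallest f with faults ≤ 9 is 2.

2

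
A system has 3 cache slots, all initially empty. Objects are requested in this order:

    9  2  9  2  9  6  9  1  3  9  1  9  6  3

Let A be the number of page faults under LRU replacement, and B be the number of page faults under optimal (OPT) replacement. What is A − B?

1

Under LRU: F F . . . F . F F . . . F F → 7 faults.
Under OPT: F F . . . F . F F . . . F . → 6 faults.
A − B = 7 − 6 = 1.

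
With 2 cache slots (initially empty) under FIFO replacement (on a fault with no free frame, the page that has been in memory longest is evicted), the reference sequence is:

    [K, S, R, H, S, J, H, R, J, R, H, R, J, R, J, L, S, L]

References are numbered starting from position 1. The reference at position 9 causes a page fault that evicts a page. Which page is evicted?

H

pos 1: K → miss, frames (K)
pos 2: S → miss, frames (K S)
pos 3: R → miss, evict K, frames (S R)
pos 4: H → miss, evict S, frames (R H)
pos 5: S → miss, evict R, frames (H S)
pos 6: J → miss, evict H, frames (S J)
pos 7: H → miss, evict S, frames (J H)
pos 8: R → miss, evict J, frames (H R)
pos 9: J → miss, evict H, frames (R J)
At position 9, page H is evicted.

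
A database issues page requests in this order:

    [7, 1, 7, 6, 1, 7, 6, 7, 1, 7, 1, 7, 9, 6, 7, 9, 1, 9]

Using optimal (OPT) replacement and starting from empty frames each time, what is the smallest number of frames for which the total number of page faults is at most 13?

2

f=1: 18 faults
f=2: 9 faults
f=3: 5 faults
f=4: 4 faults
Smallest f with faults ≤ 13 is 2.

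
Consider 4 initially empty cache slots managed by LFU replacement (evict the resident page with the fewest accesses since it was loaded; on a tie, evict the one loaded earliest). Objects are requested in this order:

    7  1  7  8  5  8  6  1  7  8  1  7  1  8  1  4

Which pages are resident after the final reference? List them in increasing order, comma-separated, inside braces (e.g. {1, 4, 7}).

7 → miss, frames {7}
1 → miss, frames {7,1}
7 → hit
8 → miss, frames {7,1,8}
5 → miss, frames {7,1,8,5}
8 → hit
6 → miss, evict 1, frames {7,8,5,6}
1 → miss, evict 5, frames {7,8,6,1}
7 → hit
8 → hit
1 → hit
7 → hit
1 → hit
8 → hit
1 → hit
4 → miss, evict 6, frames {7,8,1,4}

{1, 4, 7, 8}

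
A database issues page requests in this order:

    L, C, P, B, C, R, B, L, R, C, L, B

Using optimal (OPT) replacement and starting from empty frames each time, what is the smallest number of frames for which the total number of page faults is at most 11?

2

f=1: 12 faults
f=2: 8 faults
f=3: 6 faults
f=4: 5 faults
f=5: 5 faults
Smallest f with faults ≤ 11 is 2.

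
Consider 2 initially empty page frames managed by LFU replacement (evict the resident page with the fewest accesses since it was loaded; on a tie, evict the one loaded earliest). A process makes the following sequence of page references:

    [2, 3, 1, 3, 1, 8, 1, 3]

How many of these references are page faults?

2 -> miss, frames [2]
3 -> miss, frames [2, 3]
1 -> miss, evict 2, frames [3, 1]
3 -> hit
1 -> hit
8 -> miss, evict 3, frames [1, 8]
1 -> hit
3 -> miss, evict 8, frames [1, 3]
Page faults: 5.

5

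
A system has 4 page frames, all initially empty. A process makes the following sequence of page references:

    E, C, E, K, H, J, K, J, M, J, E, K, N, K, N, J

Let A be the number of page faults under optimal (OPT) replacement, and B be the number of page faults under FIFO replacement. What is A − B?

-3

Under OPT: F F . F F F . . F . . . F . . . → 7 faults.
Under FIFO: F F . F F F . . F . F F F . . F → 10 faults.
A − B = 7 − 10 = -3.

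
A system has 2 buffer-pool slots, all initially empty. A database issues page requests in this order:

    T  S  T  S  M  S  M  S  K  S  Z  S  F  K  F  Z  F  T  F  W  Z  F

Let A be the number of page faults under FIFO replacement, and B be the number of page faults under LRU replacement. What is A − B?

2

Under FIFO: F F . . F . . . F F F . F F . F F F . F F F → 14 faults.
Under LRU: F F . . F . . . F . F . F F . F . F . F F F → 12 faults.
A − B = 14 − 12 = 2.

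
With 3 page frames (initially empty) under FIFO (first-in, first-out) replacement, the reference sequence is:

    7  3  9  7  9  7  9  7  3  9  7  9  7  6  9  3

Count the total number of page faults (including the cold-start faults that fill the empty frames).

4

7: fault, frames (7)
3: fault, frames (7 3)
9: fault, frames (7 3 9)
7: hit
9: hit
7: hit
9: hit
7: hit
3: hit
9: hit
7: hit
9: hit
7: hit
6: fault, evict 7, frames (3 9 6)
9: hit
3: hit
Page faults: 4.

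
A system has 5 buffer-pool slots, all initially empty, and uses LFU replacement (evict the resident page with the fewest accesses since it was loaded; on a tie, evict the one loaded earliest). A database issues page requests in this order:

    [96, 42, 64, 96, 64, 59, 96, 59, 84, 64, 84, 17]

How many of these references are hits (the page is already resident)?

96 -> fault, frames (96)
42 -> fault, frames (96 42)
64 -> fault, frames (96 42 64)
96 -> hit
64 -> hit
59 -> fault, frames (96 42 64 59)
96 -> hit
59 -> hit
84 -> fault, frames (96 42 64 59 84)
64 -> hit
84 -> hit
17 -> fault, evict 42, frames (96 64 59 84 17)
Hits: 6.

6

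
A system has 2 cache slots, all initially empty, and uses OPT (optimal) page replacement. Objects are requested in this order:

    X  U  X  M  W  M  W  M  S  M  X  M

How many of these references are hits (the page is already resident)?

X -> miss, frames [X]
U -> miss, frames [X, U]
X -> hit
M -> miss, evict U, frames [X, M]
W -> miss, evict X, frames [M, W]
M -> hit
W -> hit
M -> hit
S -> miss, evict W, frames [M, S]
M -> hit
X -> miss, evict S, frames [M, X]
M -> hit
Hits: 6.

6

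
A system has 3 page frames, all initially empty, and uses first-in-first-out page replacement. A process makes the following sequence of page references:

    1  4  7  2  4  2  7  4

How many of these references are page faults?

4

1 -> miss, frames {1}
4 -> miss, frames {1,4}
7 -> miss, frames {1,4,7}
2 -> miss, evict 1, frames {4,7,2}
4 -> hit
2 -> hit
7 -> hit
4 -> hit
Page faults: 4.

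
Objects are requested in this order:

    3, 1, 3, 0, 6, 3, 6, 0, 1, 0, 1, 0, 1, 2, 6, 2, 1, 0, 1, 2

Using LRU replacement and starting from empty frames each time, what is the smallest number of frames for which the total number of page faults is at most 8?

3

f=1: 20 faults
f=2: 12 faults
f=3: 8 faults
f=4: 5 faults
f=5: 5 faults
Smallest f with faults ≤ 8 is 3.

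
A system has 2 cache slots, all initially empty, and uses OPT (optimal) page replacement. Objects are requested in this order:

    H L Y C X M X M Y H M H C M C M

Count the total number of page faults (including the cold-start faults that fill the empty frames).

H → miss, frames {H}
L → miss, frames {H,L}
Y → miss, evict L, frames {H,Y}
C → miss, evict H, frames {Y,C}
X → miss, evict C, frames {Y,X}
M → miss, evict Y, frames {X,M}
X → hit
M → hit
Y → miss, evict X, frames {M,Y}
H → miss, evict Y, frames {M,H}
M → hit
H → hit
C → miss, evict H, frames {M,C}
M → hit
C → hit
M → hit
Page faults: 9.

9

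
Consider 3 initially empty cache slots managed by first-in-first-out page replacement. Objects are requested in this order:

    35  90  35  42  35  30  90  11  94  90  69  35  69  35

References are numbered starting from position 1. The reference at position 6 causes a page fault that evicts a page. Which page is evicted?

pos 1: 35 -> miss, frames (35)
pos 2: 90 -> miss, frames (35 90)
pos 3: 35 -> hit
pos 4: 42 -> miss, frames (35 90 42)
pos 5: 35 -> hit
pos 6: 30 -> miss, evict 35, frames (90 42 30)
At position 6, page 35 is evicted.

35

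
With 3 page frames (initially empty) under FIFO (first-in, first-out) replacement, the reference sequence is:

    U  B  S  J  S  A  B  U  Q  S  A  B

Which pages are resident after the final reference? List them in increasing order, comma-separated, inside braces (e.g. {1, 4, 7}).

U -> miss, frames {U}
B -> miss, frames {U,B}
S -> miss, frames {U,B,S}
J -> miss, evict U, frames {B,S,J}
S -> hit
A -> miss, evict B, frames {S,J,A}
B -> miss, evict S, frames {J,A,B}
U -> miss, evict J, frames {A,B,U}
Q -> miss, evict A, frames {B,U,Q}
S -> miss, evict B, frames {U,Q,S}
A -> miss, evict U, frames {Q,S,A}
B -> miss, evict Q, frames {S,A,B}

{A, B, S}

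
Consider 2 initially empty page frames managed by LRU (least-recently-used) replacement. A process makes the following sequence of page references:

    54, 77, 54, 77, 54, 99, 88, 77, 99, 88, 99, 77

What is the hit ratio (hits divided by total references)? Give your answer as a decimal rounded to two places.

0.33

54: fault, frames [54]
77: fault, frames [54, 77]
54: hit
77: hit
54: hit
99: fault, evict 77, frames [54, 99]
88: fault, evict 54, frames [99, 88]
77: fault, evict 99, frames [88, 77]
99: fault, evict 88, frames [77, 99]
88: fault, evict 77, frames [99, 88]
99: hit
77: fault, evict 88, frames [99, 77]
Hits: 4 of 12 references → 4/12 = 0.3333.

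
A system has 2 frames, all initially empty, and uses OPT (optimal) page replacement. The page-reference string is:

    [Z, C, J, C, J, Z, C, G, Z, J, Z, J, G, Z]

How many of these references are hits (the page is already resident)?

7

Z → fault, frames (Z)
C → fault, frames (Z C)
J → fault, evict Z, frames (C J)
C → hit
J → hit
Z → fault, evict J, frames (C Z)
C → hit
G → fault, evict C, frames (Z G)
Z → hit
J → fault, evict G, frames (Z J)
Z → hit
J → hit
G → fault, evict J, frames (Z G)
Z → hit
Hits: 7.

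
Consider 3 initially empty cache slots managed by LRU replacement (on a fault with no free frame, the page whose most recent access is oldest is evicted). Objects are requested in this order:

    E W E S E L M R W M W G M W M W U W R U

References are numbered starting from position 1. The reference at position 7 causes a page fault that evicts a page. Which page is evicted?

pos 1: E → fault, frames {E}
pos 2: W → fault, frames {E,W}
pos 3: E → hit
pos 4: S → fault, frames {W,E,S}
pos 5: E → hit
pos 6: L → fault, evict W, frames {S,E,L}
pos 7: M → fault, evict S, frames {E,L,M}
At position 7, page S is evicted.

S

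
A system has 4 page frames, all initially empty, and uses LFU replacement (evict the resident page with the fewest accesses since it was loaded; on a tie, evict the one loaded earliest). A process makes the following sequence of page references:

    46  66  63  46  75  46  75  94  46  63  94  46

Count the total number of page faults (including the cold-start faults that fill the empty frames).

5

46 -> miss, frames {46}
66 -> miss, frames {46,66}
63 -> miss, frames {46,66,63}
46 -> hit
75 -> miss, frames {46,66,63,75}
46 -> hit
75 -> hit
94 -> miss, evict 66, frames {46,63,75,94}
46 -> hit
63 -> hit
94 -> hit
46 -> hit
Page faults: 5.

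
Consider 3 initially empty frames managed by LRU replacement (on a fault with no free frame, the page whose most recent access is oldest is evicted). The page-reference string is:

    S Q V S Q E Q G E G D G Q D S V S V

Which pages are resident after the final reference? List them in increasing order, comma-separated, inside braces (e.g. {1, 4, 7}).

{D, S, V}

S -> fault, frames {S}
Q -> fault, frames {S,Q}
V -> fault, frames {S,Q,V}
S -> hit
Q -> hit
E -> fault, evict V, frames {S,Q,E}
Q -> hit
G -> fault, evict S, frames {E,Q,G}
E -> hit
G -> hit
D -> fault, evict Q, frames {E,G,D}
G -> hit
Q -> fault, evict E, frames {D,G,Q}
D -> hit
S -> fault, evict G, frames {Q,D,S}
V -> fault, evict Q, frames {D,S,V}
S -> hit
V -> hit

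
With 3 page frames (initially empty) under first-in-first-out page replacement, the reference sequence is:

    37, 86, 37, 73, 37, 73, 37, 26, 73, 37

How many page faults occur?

37 -> fault, frames [37]
86 -> fault, frames [37, 86]
37 -> hit
73 -> fault, frames [37, 86, 73]
37 -> hit
73 -> hit
37 -> hit
26 -> fault, evict 37, frames [86, 73, 26]
73 -> hit
37 -> fault, evict 86, frames [73, 26, 37]
Page faults: 5.

5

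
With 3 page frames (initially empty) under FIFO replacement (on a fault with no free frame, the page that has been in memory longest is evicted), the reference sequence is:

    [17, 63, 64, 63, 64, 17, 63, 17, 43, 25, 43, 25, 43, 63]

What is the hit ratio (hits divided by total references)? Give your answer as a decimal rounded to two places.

0.57

17 -> fault, frames {17}
63 -> fault, frames {17,63}
64 -> fault, frames {17,63,64}
63 -> hit
64 -> hit
17 -> hit
63 -> hit
17 -> hit
43 -> fault, evict 17, frames {63,64,43}
25 -> fault, evict 63, frames {64,43,25}
43 -> hit
25 -> hit
43 -> hit
63 -> fault, evict 64, frames {43,25,63}
Hits: 8 of 14 references → 8/14 = 0.5714.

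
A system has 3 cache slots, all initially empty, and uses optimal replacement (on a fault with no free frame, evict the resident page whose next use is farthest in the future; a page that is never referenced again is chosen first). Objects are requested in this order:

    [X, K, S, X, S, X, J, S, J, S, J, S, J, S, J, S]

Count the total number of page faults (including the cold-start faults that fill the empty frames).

4

X → miss, frames [X]
K → miss, frames [X, K]
S → miss, frames [X, K, S]
X → hit
S → hit
X → hit
J → miss, evict K, frames [X, S, J]
S → hit
J → hit
S → hit
J → hit
S → hit
J → hit
S → hit
J → hit
S → hit
Page faults: 4.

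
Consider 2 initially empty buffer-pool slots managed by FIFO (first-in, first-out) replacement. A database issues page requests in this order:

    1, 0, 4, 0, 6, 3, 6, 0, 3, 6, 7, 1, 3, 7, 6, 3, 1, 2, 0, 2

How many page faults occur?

16

1: miss, frames (1)
0: miss, frames (1 0)
4: miss, evict 1, frames (0 4)
0: hit
6: miss, evict 0, frames (4 6)
3: miss, evict 4, frames (6 3)
6: hit
0: miss, evict 6, frames (3 0)
3: hit
6: miss, evict 3, frames (0 6)
7: miss, evict 0, frames (6 7)
1: miss, evict 6, frames (7 1)
3: miss, evict 7, frames (1 3)
7: miss, evict 1, frames (3 7)
6: miss, evict 3, frames (7 6)
3: miss, evict 7, frames (6 3)
1: miss, evict 6, frames (3 1)
2: miss, evict 3, frames (1 2)
0: miss, evict 1, frames (2 0)
2: hit
Page faults: 16.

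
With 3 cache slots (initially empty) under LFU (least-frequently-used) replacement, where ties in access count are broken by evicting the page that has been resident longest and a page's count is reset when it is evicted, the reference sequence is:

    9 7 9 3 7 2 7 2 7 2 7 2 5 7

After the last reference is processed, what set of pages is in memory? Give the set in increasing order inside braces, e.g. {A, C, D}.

{2, 5, 7}

9 → miss, frames (9)
7 → miss, frames (9 7)
9 → hit
3 → miss, frames (9 7 3)
7 → hit
2 → miss, evict 3, frames (9 7 2)
7 → hit
2 → hit
7 → hit
2 → hit
7 → hit
2 → hit
5 → miss, evict 9, frames (7 2 5)
7 → hit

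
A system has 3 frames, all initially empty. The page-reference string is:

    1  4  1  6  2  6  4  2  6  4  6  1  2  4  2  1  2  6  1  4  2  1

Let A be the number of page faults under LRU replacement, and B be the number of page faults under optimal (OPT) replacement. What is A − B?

Under LRU: F F . F F . F . . . . F F F . . . F . F F . → 11 faults.
Under OPT: F F . F F . . . . . . F . . . . . F . . F . → 7 faults.
A − B = 11 − 7 = 4.

4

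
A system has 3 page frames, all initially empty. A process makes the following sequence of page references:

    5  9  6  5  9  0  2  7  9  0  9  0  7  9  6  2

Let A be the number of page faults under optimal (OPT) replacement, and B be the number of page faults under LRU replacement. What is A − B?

Under OPT: F F F . . F F F . . . . . . F F → 8 faults.
Under LRU: F F F . . F F F F F . . . . F F → 10 faults.
A − B = 8 − 10 = -2.

-2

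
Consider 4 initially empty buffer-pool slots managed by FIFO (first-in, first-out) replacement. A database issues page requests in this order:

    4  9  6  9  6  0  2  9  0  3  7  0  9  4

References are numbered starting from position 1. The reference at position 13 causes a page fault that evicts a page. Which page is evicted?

0

pos 1: 4 → fault, frames (4)
pos 2: 9 → fault, frames (4 9)
pos 3: 6 → fault, frames (4 9 6)
pos 4: 9 → hit
pos 5: 6 → hit
pos 6: 0 → fault, frames (4 9 6 0)
pos 7: 2 → fault, evict 4, frames (9 6 0 2)
pos 8: 9 → hit
pos 9: 0 → hit
pos 10: 3 → fault, evict 9, frames (6 0 2 3)
pos 11: 7 → fault, evict 6, frames (0 2 3 7)
pos 12: 0 → hit
pos 13: 9 → fault, evict 0, frames (2 3 7 9)
At position 13, page 0 is evicted.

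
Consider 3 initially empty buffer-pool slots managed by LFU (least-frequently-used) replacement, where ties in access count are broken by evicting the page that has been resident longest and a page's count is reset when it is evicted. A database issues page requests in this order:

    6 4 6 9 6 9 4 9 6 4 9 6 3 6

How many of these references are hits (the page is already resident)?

10

6 -> miss, frames {6}
4 -> miss, frames {6,4}
6 -> hit
9 -> miss, frames {6,4,9}
6 -> hit
9 -> hit
4 -> hit
9 -> hit
6 -> hit
4 -> hit
9 -> hit
6 -> hit
3 -> miss, evict 4, frames {6,9,3}
6 -> hit
Hits: 10.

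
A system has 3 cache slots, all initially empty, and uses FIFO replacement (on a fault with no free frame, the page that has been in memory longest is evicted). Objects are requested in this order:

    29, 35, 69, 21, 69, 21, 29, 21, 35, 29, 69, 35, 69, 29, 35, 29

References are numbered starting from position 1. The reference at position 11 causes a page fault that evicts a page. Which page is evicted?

21

pos 1: 29: fault, frames (29)
pos 2: 35: fault, frames (29 35)
pos 3: 69: fault, frames (29 35 69)
pos 4: 21: fault, evict 29, frames (35 69 21)
pos 5: 69: hit
pos 6: 21: hit
pos 7: 29: fault, evict 35, frames (69 21 29)
pos 8: 21: hit
pos 9: 35: fault, evict 69, frames (21 29 35)
pos 10: 29: hit
pos 11: 69: fault, evict 21, frames (29 35 69)
At position 11, page 21 is evicted.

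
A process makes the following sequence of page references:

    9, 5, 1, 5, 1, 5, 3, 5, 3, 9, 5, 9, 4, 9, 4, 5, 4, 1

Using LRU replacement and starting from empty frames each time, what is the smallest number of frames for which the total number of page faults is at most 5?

f=1: 18 faults
f=2: 9 faults
f=3: 7 faults
f=4: 6 faults
f=5: 5 faults
Smallest f with faults ≤ 5 is 5.

5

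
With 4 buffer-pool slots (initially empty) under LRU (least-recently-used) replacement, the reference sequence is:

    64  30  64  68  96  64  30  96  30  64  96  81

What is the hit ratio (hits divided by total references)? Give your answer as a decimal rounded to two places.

0.58

64 -> miss, frames {64}
30 -> miss, frames {64,30}
64 -> hit
68 -> miss, frames {30,64,68}
96 -> miss, frames {30,64,68,96}
64 -> hit
30 -> hit
96 -> hit
30 -> hit
64 -> hit
96 -> hit
81 -> miss, evict 68, frames {30,64,96,81}
Hits: 7 of 12 references → 7/12 = 0.5833.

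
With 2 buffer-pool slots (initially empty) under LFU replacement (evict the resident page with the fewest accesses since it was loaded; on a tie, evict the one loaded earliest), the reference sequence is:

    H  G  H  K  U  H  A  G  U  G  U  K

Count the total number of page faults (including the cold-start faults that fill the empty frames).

10

H -> fault, frames {H}
G -> fault, frames {H,G}
H -> hit
K -> fault, evict G, frames {H,K}
U -> fault, evict K, frames {H,U}
H -> hit
A -> fault, evict U, frames {H,A}
G -> fault, evict A, frames {H,G}
U -> fault, evict G, frames {H,U}
G -> fault, evict U, frames {H,G}
U -> fault, evict G, frames {H,U}
K -> fault, evict U, frames {H,K}
Page faults: 10.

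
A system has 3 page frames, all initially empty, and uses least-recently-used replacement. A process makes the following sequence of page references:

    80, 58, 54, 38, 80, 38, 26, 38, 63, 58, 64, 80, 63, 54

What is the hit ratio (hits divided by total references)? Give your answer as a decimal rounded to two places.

80: fault, frames {80}
58: fault, frames {80,58}
54: fault, frames {80,58,54}
38: fault, evict 80, frames {58,54,38}
80: fault, evict 58, frames {54,38,80}
38: hit
26: fault, evict 54, frames {80,38,26}
38: hit
63: fault, evict 80, frames {26,38,63}
58: fault, evict 26, frames {38,63,58}
64: fault, evict 38, frames {63,58,64}
80: fault, evict 63, frames {58,64,80}
63: fault, evict 58, frames {64,80,63}
54: fault, evict 64, frames {80,63,54}
Hits: 2 of 14 references → 2/14 = 0.1429.

0.14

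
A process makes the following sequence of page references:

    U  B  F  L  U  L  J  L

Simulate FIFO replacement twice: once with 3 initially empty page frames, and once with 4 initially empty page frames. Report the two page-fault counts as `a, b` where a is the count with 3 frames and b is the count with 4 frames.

3 frames: F F F F F . F . → 6 faults.
4 frames: F F F F . . F . → 5 faults.
5 < 6: adding a frame reduced faults, as is typical.

6, 5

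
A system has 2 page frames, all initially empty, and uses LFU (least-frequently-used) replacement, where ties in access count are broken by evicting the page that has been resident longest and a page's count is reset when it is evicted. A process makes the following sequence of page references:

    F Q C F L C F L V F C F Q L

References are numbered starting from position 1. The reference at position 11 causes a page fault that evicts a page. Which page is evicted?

pos 1: F → fault, frames {F}
pos 2: Q → fault, frames {F,Q}
pos 3: C → fault, evict F, frames {Q,C}
pos 4: F → fault, evict Q, frames {C,F}
pos 5: L → fault, evict C, frames {F,L}
pos 6: C → fault, evict F, frames {L,C}
pos 7: F → fault, evict L, frames {C,F}
pos 8: L → fault, evict C, frames {F,L}
pos 9: V → fault, evict F, frames {L,V}
pos 10: F → fault, evict L, frames {V,F}
pos 11: C → fault, evict V, frames {F,C}
At position 11, page V is evicted.

V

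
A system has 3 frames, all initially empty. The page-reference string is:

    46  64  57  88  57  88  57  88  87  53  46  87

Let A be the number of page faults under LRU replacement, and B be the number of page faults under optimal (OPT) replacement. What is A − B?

Under LRU: F F F F . . . . F F F . → 7 faults.
Under OPT: F F F F . . . . F F . . → 6 faults.
A − B = 7 − 6 = 1.

1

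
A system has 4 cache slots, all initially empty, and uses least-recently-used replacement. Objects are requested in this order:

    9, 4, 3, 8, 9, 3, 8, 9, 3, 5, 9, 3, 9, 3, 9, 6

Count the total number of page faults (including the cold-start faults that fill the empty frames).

6

9: fault, frames [9]
4: fault, frames [9, 4]
3: fault, frames [9, 4, 3]
8: fault, frames [9, 4, 3, 8]
9: hit
3: hit
8: hit
9: hit
3: hit
5: fault, evict 4, frames [8, 9, 3, 5]
9: hit
3: hit
9: hit
3: hit
9: hit
6: fault, evict 8, frames [5, 3, 9, 6]
Page faults: 6.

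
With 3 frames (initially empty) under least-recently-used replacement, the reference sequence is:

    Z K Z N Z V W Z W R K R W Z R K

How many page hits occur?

7

Z -> miss, frames (Z)
K -> miss, frames (Z K)
Z -> hit
N -> miss, frames (K Z N)
Z -> hit
V -> miss, evict K, frames (N Z V)
W -> miss, evict N, frames (Z V W)
Z -> hit
W -> hit
R -> miss, evict V, frames (Z W R)
K -> miss, evict Z, frames (W R K)
R -> hit
W -> hit
Z -> miss, evict K, frames (R W Z)
R -> hit
K -> miss, evict W, frames (Z R K)
Hits: 7.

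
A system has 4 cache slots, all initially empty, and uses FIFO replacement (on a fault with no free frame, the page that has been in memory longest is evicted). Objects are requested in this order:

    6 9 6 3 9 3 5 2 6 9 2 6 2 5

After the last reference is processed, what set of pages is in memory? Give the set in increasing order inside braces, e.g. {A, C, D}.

6 -> fault, frames [6]
9 -> fault, frames [6, 9]
6 -> hit
3 -> fault, frames [6, 9, 3]
9 -> hit
3 -> hit
5 -> fault, frames [6, 9, 3, 5]
2 -> fault, evict 6, frames [9, 3, 5, 2]
6 -> fault, evict 9, frames [3, 5, 2, 6]
9 -> fault, evict 3, frames [5, 2, 6, 9]
2 -> hit
6 -> hit
2 -> hit
5 -> hit

{2, 5, 6, 9}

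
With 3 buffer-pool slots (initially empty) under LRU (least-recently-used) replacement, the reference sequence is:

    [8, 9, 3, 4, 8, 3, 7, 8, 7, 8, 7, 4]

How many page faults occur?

8 -> miss, frames {8}
9 -> miss, frames {8,9}
3 -> miss, frames {8,9,3}
4 -> miss, evict 8, frames {9,3,4}
8 -> miss, evict 9, frames {3,4,8}
3 -> hit
7 -> miss, evict 4, frames {8,3,7}
8 -> hit
7 -> hit
8 -> hit
7 -> hit
4 -> miss, evict 3, frames {8,7,4}
Page faults: 7.

7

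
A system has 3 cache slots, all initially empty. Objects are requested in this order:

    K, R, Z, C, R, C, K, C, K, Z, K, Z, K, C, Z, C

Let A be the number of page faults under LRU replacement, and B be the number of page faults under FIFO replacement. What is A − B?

1

Under LRU: F F F F . . F . . F . . . . . . → 6 faults.
Under FIFO: F F F F . . F . . . . . . . . . → 5 faults.
A − B = 6 − 5 = 1.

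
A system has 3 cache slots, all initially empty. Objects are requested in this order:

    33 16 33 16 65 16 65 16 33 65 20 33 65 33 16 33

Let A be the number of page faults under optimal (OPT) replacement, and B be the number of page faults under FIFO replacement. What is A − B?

Under OPT: F F . . F . . . . . F . . . F . → 5 faults.
Under FIFO: F F . . F . . . . . F F . . F . → 6 faults.
A − B = 5 − 6 = -1.

-1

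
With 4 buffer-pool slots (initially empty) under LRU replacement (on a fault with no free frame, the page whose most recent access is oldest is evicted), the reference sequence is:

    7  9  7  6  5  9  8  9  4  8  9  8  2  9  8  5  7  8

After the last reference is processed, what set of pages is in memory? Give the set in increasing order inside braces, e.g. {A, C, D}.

7: fault, frames (7)
9: fault, frames (7 9)
7: hit
6: fault, frames (9 7 6)
5: fault, frames (9 7 6 5)
9: hit
8: fault, evict 7, frames (6 5 9 8)
9: hit
4: fault, evict 6, frames (5 8 9 4)
8: hit
9: hit
8: hit
2: fault, evict 5, frames (4 9 8 2)
9: hit
8: hit
5: fault, evict 4, frames (2 9 8 5)
7: fault, evict 2, frames (9 8 5 7)
8: hit

{5, 7, 8, 9}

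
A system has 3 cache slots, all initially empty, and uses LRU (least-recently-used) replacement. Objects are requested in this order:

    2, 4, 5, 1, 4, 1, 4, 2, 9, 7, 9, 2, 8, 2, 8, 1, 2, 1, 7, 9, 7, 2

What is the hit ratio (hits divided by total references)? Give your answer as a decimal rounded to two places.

2 → fault, frames [2]
4 → fault, frames [2, 4]
5 → fault, frames [2, 4, 5]
1 → fault, evict 2, frames [4, 5, 1]
4 → hit
1 → hit
4 → hit
2 → fault, evict 5, frames [1, 4, 2]
9 → fault, evict 1, frames [4, 2, 9]
7 → fault, evict 4, frames [2, 9, 7]
9 → hit
2 → hit
8 → fault, evict 7, frames [9, 2, 8]
2 → hit
8 → hit
1 → fault, evict 9, frames [2, 8, 1]
2 → hit
1 → hit
7 → fault, evict 8, frames [2, 1, 7]
9 → fault, evict 2, frames [1, 7, 9]
7 → hit
2 → fault, evict 1, frames [9, 7, 2]
Hits: 10 of 22 references → 10/22 = 0.4545.

0.45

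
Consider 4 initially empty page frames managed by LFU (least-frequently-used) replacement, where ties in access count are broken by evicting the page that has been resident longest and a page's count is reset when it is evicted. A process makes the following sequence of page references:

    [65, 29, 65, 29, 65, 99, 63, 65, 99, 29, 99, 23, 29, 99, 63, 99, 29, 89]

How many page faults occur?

7

65: miss, frames {65}
29: miss, frames {65,29}
65: hit
29: hit
65: hit
99: miss, frames {65,29,99}
63: miss, frames {65,29,99,63}
65: hit
99: hit
29: hit
99: hit
23: miss, evict 63, frames {65,29,99,23}
29: hit
99: hit
63: miss, evict 23, frames {65,29,99,63}
99: hit
29: hit
89: miss, evict 63, frames {65,29,99,89}
Page faults: 7.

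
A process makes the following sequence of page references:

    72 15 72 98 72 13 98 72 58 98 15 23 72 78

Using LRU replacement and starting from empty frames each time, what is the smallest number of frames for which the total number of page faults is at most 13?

f=1: 14 faults
f=2: 12 faults
f=3: 9 faults
f=4: 9 faults
f=5: 7 faults
f=6: 7 faults
f=7: 7 faults
Smallest f with faults ≤ 13 is 2.

2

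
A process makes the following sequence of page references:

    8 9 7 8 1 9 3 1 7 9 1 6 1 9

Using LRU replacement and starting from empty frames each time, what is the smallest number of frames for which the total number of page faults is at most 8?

f=1: 14 faults
f=2: 13 faults
f=3: 9 faults
f=4: 7 faults
f=5: 6 faults
f=6: 6 faults
Smallest f with faults ≤ 8 is 4.

4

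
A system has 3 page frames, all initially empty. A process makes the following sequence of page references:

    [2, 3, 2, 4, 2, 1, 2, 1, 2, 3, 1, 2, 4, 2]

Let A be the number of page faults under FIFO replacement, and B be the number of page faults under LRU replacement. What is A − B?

Under FIFO: F F . F . F F . . F . . F . → 7 faults.
Under LRU: F F . F . F . . . F . . F . → 6 faults.
A − B = 7 − 6 = 1.

1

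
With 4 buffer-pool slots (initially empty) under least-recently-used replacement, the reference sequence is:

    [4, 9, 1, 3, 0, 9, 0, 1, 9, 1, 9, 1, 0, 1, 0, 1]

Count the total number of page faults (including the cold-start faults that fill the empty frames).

5

4 -> fault, frames {4}
9 -> fault, frames {4,9}
1 -> fault, frames {4,9,1}
3 -> fault, frames {4,9,1,3}
0 -> fault, evict 4, frames {9,1,3,0}
9 -> hit
0 -> hit
1 -> hit
9 -> hit
1 -> hit
9 -> hit
1 -> hit
0 -> hit
1 -> hit
0 -> hit
1 -> hit
Page faults: 5.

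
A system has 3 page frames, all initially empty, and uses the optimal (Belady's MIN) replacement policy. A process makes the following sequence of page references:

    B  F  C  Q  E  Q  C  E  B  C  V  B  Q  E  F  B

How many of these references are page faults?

B -> miss, frames {B}
F -> miss, frames {B,F}
C -> miss, frames {B,F,C}
Q -> miss, evict F, frames {B,C,Q}
E -> miss, evict B, frames {C,Q,E}
Q -> hit
C -> hit
E -> hit
B -> miss, evict E, frames {C,Q,B}
C -> hit
V -> miss, evict C, frames {Q,B,V}
B -> hit
Q -> hit
E -> miss, evict V, frames {Q,B,E}
F -> miss, evict E, frames {Q,B,F}
B -> hit
Page faults: 9.

9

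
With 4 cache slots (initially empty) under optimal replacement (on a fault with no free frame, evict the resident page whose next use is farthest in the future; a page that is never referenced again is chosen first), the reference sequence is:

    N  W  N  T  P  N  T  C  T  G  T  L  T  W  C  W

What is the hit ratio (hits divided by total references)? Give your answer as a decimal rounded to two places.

N → miss, frames {N}
W → miss, frames {N,W}
N → hit
T → miss, frames {N,W,T}
P → miss, frames {N,W,T,P}
N → hit
T → hit
C → miss, evict P, frames {N,W,T,C}
T → hit
G → miss, evict N, frames {W,T,C,G}
T → hit
L → miss, evict G, frames {W,T,C,L}
T → hit
W → hit
C → hit
W → hit
Hits: 9 of 16 references → 9/16 = 0.5625.

0.56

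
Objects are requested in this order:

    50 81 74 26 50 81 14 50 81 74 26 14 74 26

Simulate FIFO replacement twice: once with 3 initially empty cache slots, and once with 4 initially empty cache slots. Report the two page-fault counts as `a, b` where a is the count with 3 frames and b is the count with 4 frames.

3 frames: F F F F F F F . . F F . . . → 9 faults.
4 frames: F F F F . . F F F F F F . . → 10 faults.
10 > 9: adding a frame increased faults — Belady's anomaly.

9, 10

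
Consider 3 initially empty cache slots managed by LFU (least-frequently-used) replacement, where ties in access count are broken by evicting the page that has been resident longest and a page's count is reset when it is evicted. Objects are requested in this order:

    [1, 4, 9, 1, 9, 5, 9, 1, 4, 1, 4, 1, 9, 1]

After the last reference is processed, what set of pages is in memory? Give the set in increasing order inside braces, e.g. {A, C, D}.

{1, 4, 9}

1 → fault, frames {1}
4 → fault, frames {1,4}
9 → fault, frames {1,4,9}
1 → hit
9 → hit
5 → fault, evict 4, frames {1,9,5}
9 → hit
1 → hit
4 → fault, evict 5, frames {1,9,4}
1 → hit
4 → hit
1 → hit
9 → hit
1 → hit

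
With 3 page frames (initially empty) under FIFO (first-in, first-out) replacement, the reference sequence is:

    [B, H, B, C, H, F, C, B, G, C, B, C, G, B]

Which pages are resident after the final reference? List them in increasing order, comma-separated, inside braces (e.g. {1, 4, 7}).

{B, C, G}

B → miss, frames [B]
H → miss, frames [B, H]
B → hit
C → miss, frames [B, H, C]
H → hit
F → miss, evict B, frames [H, C, F]
C → hit
B → miss, evict H, frames [C, F, B]
G → miss, evict C, frames [F, B, G]
C → miss, evict F, frames [B, G, C]
B → hit
C → hit
G → hit
B → hit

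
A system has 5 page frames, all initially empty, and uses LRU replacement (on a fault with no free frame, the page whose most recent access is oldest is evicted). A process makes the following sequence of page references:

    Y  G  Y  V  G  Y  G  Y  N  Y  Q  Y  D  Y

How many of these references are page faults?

Y -> miss, frames [Y]
G -> miss, frames [Y, G]
Y -> hit
V -> miss, frames [G, Y, V]
G -> hit
Y -> hit
G -> hit
Y -> hit
N -> miss, frames [V, G, Y, N]
Y -> hit
Q -> miss, frames [V, G, N, Y, Q]
Y -> hit
D -> miss, evict V, frames [G, N, Q, Y, D]
Y -> hit
Page faults: 6.

6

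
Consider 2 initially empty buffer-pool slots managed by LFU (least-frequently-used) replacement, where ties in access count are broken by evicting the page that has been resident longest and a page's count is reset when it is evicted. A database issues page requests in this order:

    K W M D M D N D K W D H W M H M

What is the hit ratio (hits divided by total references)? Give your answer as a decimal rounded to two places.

K -> miss, frames [K]
W -> miss, frames [K, W]
M -> miss, evict K, frames [W, M]
D -> miss, evict W, frames [M, D]
M -> hit
D -> hit
N -> miss, evict M, frames [D, N]
D -> hit
K -> miss, evict N, frames [D, K]
W -> miss, evict K, frames [D, W]
D -> hit
H -> miss, evict W, frames [D, H]
W -> miss, evict H, frames [D, W]
M -> miss, evict W, frames [D, M]
H -> miss, evict M, frames [D, H]
M -> miss, evict H, frames [D, M]
Hits: 4 of 16 references → 4/16 = 0.2500.

0.25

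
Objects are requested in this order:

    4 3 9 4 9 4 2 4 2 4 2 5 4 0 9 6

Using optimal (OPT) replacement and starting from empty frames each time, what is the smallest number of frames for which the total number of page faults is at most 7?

3

f=1: 16 faults
f=2: 8 faults
f=3: 7 faults
f=4: 7 faults
f=5: 7 faults
f=6: 7 faults
f=7: 7 faults
Smallest f with faults ≤ 7 is 3.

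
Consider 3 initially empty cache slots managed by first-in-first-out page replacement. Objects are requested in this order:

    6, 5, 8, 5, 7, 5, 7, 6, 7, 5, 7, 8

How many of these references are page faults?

7

6 -> miss, frames {6}
5 -> miss, frames {6,5}
8 -> miss, frames {6,5,8}
5 -> hit
7 -> miss, evict 6, frames {5,8,7}
5 -> hit
7 -> hit
6 -> miss, evict 5, frames {8,7,6}
7 -> hit
5 -> miss, evict 8, frames {7,6,5}
7 -> hit
8 -> miss, evict 7, frames {6,5,8}
Page faults: 7.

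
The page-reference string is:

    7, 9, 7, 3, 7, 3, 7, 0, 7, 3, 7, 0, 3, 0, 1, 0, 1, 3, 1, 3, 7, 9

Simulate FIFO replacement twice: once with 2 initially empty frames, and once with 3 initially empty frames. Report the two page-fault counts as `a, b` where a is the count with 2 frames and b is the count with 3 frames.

2 frames: F F . F F . . F . F F F F . F F . F F . F F → 15 faults.
3 frames: F F . F . . . F F . . . . . F . . F . . . F → 8 faults.
8 < 15: adding a frame reduced faults, as is typical.

15, 8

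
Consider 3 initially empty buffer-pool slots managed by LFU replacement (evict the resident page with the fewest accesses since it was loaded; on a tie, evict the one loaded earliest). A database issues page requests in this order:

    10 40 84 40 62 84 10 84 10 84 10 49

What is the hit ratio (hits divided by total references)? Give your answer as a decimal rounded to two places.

0.50

10: fault, frames {10}
40: fault, frames {10,40}
84: fault, frames {10,40,84}
40: hit
62: fault, evict 10, frames {40,84,62}
84: hit
10: fault, evict 62, frames {40,84,10}
84: hit
10: hit
84: hit
10: hit
49: fault, evict 40, frames {84,10,49}
Hits: 6 of 12 references → 6/12 = 0.5000.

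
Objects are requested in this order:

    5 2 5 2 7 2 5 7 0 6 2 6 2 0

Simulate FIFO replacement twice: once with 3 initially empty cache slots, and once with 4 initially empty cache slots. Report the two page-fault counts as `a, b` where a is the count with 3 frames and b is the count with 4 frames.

3 frames: F F . . F . . . F F F . . . → 6 faults.
4 frames: F F . . F . . . F F . . . . → 5 faults.
5 < 6: adding a frame reduced faults, as is typical.

6, 5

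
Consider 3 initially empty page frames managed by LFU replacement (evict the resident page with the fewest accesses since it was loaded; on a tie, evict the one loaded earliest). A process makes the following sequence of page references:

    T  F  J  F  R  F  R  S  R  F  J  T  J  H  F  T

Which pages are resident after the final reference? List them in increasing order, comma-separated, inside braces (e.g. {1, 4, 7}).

T: fault, frames (T)
F: fault, frames (T F)
J: fault, frames (T F J)
F: hit
R: fault, evict T, frames (F J R)
F: hit
R: hit
S: fault, evict J, frames (F R S)
R: hit
F: hit
J: fault, evict S, frames (F R J)
T: fault, evict J, frames (F R T)
J: fault, evict T, frames (F R J)
H: fault, evict J, frames (F R H)
F: hit
T: fault, evict H, frames (F R T)

{F, R, T}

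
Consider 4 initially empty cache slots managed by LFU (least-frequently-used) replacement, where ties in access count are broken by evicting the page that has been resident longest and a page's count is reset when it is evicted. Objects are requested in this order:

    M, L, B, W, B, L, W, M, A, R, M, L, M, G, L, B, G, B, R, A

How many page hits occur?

M → miss, frames {M}
L → miss, frames {M,L}
B → miss, frames {M,L,B}
W → miss, frames {M,L,B,W}
B → hit
L → hit
W → hit
M → hit
A → miss, evict M, frames {L,B,W,A}
R → miss, evict A, frames {L,B,W,R}
M → miss, evict R, frames {L,B,W,M}
L → hit
M → hit
G → miss, evict B, frames {L,W,M,G}
L → hit
B → miss, evict G, frames {L,W,M,B}
G → miss, evict B, frames {L,W,M,G}
B → miss, evict G, frames {L,W,M,B}
R → miss, evict B, frames {L,W,M,R}
A → miss, evict R, frames {L,W,M,A}
Hits: 7.

7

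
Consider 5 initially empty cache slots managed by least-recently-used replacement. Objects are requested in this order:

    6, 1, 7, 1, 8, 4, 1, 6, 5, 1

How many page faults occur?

6

6 → fault, frames {6}
1 → fault, frames {6,1}
7 → fault, frames {6,1,7}
1 → hit
8 → fault, frames {6,7,1,8}
4 → fault, frames {6,7,1,8,4}
1 → hit
6 → hit
5 → fault, evict 7, frames {8,4,1,6,5}
1 → hit
Page faults: 6.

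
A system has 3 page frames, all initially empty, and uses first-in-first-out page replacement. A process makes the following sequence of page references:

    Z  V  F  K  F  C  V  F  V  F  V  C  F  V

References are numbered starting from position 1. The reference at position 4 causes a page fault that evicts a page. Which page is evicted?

pos 1: Z: miss, frames {Z}
pos 2: V: miss, frames {Z,V}
pos 3: F: miss, frames {Z,V,F}
pos 4: K: miss, evict Z, frames {V,F,K}
At position 4, page Z is evicted.

Z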